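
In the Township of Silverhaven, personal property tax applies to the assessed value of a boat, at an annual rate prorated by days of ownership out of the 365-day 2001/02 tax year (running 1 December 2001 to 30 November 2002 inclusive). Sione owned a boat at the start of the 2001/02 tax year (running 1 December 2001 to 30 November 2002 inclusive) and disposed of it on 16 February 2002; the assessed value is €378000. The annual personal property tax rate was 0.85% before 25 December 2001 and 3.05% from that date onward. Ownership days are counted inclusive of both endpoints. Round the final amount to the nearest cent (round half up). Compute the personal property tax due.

€1916.93

1 December – 24 December 2001: 24 days at 0.85% → €378000 × 0.85% × 24/365 = €211.2658
25 December 2001 – 16 February 2002: 54 days at 3.05% → €378000 × 3.05% × 54/365 = €1705.6603
Total = €1916.9260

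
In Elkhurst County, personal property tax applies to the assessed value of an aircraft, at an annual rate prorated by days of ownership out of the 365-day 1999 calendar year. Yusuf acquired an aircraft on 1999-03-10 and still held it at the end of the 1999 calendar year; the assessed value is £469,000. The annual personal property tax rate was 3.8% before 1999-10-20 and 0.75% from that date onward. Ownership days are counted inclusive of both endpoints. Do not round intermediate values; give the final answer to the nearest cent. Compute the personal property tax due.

1999-03-10 to 1999-10-19: 224 days at 3.8% → £469,000 × 3.8% × 224/365 = £10,937.3370
1999-10-20 to 1999-12-31: 73 days at 0.75% → £469,000 × 0.75% × 73/365 = £703.5000
Total = £11,640.8370

£11,640.84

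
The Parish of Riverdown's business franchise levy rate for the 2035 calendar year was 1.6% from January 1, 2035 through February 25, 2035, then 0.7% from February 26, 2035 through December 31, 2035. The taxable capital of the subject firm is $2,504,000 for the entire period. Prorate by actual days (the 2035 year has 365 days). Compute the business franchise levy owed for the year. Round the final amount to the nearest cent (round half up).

$20,985.58

January 1 – February 25, 2035: 56 days at 1.6% → $2,504,000 × 1.6% × 56/365 = $6,146.8055
February 26 – December 31, 2035: 309 days at 0.7% → $2,504,000 × 0.7% × 309/365 = $14,838.7726
Total = $20,985.5781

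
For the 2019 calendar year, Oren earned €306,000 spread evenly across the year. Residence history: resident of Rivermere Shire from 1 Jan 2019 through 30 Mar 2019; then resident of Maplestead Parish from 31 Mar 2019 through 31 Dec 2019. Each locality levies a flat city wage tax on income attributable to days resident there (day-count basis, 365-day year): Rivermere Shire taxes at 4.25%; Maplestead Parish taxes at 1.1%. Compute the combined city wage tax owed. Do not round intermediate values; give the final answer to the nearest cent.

€5,716.33

Rivermere Shire, 1 Jan – 30 Mar 2019: 89 days → €306,000 × 4.25% × 89/365 = €3,171.0822
Maplestead Parish, 31 Mar – 31 Dec 2019: 276 days → €306,000 × 1.1% × 276/365 = €2,545.2493
Total = €5,716.3315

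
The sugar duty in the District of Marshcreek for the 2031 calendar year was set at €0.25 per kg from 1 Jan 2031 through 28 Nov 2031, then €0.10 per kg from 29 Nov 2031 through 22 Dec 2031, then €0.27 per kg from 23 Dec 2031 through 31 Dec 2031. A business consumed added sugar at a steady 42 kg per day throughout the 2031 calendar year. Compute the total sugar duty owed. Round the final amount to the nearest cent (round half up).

€3,688.86

1 Jan – 28 Nov 2031: 332 days × 42 kg/day = 13,944 kg at €0.25/kg → €3,486.00
29 Nov – 22 Dec 2031: 24 days × 42 kg/day = 1,008 kg at €0.10/kg → €100.80
23 Dec – 31 Dec 2031: 9 days × 42 kg/day = 378 kg at €0.27/kg → €102.06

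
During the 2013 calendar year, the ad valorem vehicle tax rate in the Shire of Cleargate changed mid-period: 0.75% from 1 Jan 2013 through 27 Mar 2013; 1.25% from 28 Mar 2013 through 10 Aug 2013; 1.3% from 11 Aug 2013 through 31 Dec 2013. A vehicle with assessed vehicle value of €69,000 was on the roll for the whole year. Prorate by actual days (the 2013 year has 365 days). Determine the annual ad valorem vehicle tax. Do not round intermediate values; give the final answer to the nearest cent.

€794.73

1 Jan – 27 Mar 2013: 86 days at 0.75% → €69,000 × 0.75% × 86/365 = €121.9315
28 Mar – 10 Aug 2013: 136 days at 1.25% → €69,000 × 1.25% × 136/365 = €321.3699
11 Aug – 31 Dec 2013: 143 days at 1.3% → €69,000 × 1.3% × 143/365 = €351.4274
Total = €794.7288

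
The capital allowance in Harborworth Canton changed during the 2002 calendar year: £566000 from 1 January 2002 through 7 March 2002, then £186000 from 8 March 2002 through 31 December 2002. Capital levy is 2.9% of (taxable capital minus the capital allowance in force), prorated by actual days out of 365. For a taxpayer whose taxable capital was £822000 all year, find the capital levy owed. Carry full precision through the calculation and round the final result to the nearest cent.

£16451.34

1 January – 7 March 2002: 66 days, exemption £566000 → (£822000 − £566000) × 2.9% × 66/365 = £1342.4219
8 March – 31 December 2002: 299 days, exemption £186000 → (£822000 − £186000) × 2.9% × 299/365 = £15108.9205
Total = £16451.3425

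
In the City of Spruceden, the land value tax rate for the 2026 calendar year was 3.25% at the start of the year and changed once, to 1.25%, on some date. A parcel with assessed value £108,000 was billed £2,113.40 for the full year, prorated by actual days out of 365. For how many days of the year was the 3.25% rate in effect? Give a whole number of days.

129 days

Let d = days at the first rate; then 365 − d days at the second rate.
£108,000 × [3.25%·d + 1.25%·(365−d)] / 365 = £2,113.40
Solving gives d = 129, so the new rate took effect on 10 May 2026.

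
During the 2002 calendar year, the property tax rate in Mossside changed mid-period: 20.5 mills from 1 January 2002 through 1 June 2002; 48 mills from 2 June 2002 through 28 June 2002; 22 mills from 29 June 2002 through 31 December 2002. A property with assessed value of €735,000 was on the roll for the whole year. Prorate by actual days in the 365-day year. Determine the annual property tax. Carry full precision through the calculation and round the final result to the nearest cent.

1 January – 1 June 2002: 152 days at 20.5 mills → €735,000 × 2.05% × 152/365 = €6,274.6849
2 June – 28 June 2002: 27 days at 48 mills → €735,000 × 4.8% × 27/365 = €2,609.7534
29 June – 31 December 2002: 186 days at 22 mills → €735,000 × 2.2% × 186/365 = €8,240.0548
Total = €17,124.4932

€17,124.49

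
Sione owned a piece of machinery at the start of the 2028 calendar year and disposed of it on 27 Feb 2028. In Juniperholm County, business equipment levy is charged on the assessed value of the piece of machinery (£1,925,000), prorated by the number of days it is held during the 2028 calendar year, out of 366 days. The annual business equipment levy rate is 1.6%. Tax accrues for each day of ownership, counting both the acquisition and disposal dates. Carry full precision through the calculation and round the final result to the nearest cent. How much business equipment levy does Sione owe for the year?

Days held (1 Jan – 27 Feb 2028): 58 out of 366
Tax = £1,925,000 × 1.6% × 58/366 = £4,880.8743

£4,880.87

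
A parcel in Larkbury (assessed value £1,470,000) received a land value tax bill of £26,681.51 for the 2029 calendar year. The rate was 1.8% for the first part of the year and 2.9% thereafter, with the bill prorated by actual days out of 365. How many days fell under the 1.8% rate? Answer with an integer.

360 days

Let d = days at the first rate; then 365 − d days at the second rate.
£1,470,000 × [1.8%·d + 2.9%·(365−d)] / 365 = £26,681.51
Solving gives d = 360, so the new rate took effect on 27 December 2029.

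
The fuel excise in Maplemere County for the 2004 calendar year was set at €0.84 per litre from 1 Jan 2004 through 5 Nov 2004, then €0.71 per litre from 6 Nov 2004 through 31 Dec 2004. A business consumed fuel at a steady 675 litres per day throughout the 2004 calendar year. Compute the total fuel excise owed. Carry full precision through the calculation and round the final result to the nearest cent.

1 Jan – 5 Nov 2004: 310 days × 675 litres/day = 209,250 litres at €0.84/litre → €175,770.00
6 Nov – 31 Dec 2004: 56 days × 675 litres/day = 37,800 litres at €0.71/litre → €26,838.00

€202,608.00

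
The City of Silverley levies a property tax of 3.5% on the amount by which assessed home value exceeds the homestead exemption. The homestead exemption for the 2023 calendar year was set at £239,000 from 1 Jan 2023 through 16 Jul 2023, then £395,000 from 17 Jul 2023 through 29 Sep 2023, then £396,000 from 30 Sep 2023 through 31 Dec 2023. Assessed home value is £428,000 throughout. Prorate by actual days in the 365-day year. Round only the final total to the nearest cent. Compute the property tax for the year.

£4,092.99

1 Jan – 16 Jul 2023: 197 days, exemption £239,000 → (£428,000 − £239,000) × 3.5% × 197/365 = £3,570.2877
17 Jul – 29 Sep 2023: 75 days, exemption £395,000 → (£428,000 − £395,000) × 3.5% × 75/365 = £237.3288
30 Sep – 31 Dec 2023: 93 days, exemption £396,000 → (£428,000 − £396,000) × 3.5% × 93/365 = £285.3699
Total = £4,092.9863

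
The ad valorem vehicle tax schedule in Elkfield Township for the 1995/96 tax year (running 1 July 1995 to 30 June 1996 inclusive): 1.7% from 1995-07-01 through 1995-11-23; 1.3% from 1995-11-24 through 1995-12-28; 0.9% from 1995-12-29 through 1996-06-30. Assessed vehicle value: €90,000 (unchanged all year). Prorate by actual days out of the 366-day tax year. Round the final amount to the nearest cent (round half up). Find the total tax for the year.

€1,131.64

1995-07-01 to 1995-11-23: 146 days at 1.7% → €90,000 × 1.7% × 146/366 = €610.3279
1995-11-24 to 1995-12-28: 35 days at 1.3% → €90,000 × 1.3% × 35/366 = €111.8852
1995-12-29 to 1996-06-30: 185 days at 0.9% → €90,000 × 0.9% × 185/366 = €409.4262
Total = €1,131.6393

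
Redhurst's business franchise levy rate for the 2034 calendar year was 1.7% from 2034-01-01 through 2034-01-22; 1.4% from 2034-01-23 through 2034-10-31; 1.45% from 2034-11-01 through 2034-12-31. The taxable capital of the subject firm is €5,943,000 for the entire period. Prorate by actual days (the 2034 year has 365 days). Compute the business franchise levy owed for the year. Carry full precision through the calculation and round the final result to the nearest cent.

2034-01-01 to 2034-01-22: 22 days at 1.7% → €5,943,000 × 1.7% × 22/365 = €6,089.5397
2034-01-23 to 2034-10-31: 282 days at 1.4% → €5,943,000 × 1.4% × 282/365 = €64,282.0932
2034-11-01 to 2034-12-31: 61 days at 1.45% → €5,943,000 × 1.45% × 61/365 = €14,401.5986
Total = €84,773.2315

€84,773.23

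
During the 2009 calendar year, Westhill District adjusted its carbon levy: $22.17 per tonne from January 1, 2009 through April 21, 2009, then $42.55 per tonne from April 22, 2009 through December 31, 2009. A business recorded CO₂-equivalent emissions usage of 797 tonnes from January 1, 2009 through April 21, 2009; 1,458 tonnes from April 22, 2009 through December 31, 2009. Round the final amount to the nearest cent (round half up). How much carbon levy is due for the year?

January 1 – April 21, 2009: 797 tonnes at $22.17/tonne → $17669.49
April 22 – December 31, 2009: 1,458 tonnes at $42.55/tonne → $62037.90

$79707.39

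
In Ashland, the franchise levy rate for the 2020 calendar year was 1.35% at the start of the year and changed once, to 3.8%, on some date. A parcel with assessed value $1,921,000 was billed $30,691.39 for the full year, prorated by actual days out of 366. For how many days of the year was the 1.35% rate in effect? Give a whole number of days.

Let d = days at the first rate; then 366 − d days at the second rate.
$1,921,000 × [1.35%·d + 3.8%·(366−d)] / 366 = $30,691.39
Solving gives d = 329, so the new rate took effect on 25 Nov 2020.

329 days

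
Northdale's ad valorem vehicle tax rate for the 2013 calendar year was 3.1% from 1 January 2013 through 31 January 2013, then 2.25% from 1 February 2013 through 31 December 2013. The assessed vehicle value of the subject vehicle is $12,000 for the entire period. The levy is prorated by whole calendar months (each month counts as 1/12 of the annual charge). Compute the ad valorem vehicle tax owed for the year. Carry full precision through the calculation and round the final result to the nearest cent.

$278.50

1 January – 31 January 2013: 1 month at 3.1% → $12,000 × 3.1% × 1/12 = $31.0000
1 February – 31 December 2013: 11 months at 2.25% → $12,000 × 2.25% × 11/12 = $247.5000
Total = $278.5000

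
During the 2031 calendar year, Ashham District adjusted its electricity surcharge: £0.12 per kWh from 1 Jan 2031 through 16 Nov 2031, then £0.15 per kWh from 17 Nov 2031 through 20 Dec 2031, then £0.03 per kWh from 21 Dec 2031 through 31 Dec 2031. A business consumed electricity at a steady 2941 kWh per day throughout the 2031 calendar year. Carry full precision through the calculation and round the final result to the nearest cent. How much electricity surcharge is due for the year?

1 Jan – 16 Nov 2031: 320 days × 2941 kWh/day = 941,120 kWh at £0.12/kWh → £112934.40
17 Nov – 20 Dec 2031: 34 days × 2941 kWh/day = 99,994 kWh at £0.15/kWh → £14999.10
21 Dec – 31 Dec 2031: 11 days × 2941 kWh/day = 32,351 kWh at £0.03/kWh → £970.53

£128904.03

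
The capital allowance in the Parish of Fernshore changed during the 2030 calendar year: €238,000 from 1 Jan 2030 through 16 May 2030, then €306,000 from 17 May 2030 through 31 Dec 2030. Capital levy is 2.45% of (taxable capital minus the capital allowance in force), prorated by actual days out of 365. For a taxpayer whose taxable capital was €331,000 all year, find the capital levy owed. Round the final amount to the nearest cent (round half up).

1 Jan – 16 May 2030: 136 days, exemption €238,000 → (€331,000 − €238,000) × 2.45% × 136/365 = €848.9753
17 May – 31 Dec 2030: 229 days, exemption €306,000 → (€331,000 − €306,000) × 2.45% × 229/365 = €384.2808
Total = €1,233.2562

€1,233.26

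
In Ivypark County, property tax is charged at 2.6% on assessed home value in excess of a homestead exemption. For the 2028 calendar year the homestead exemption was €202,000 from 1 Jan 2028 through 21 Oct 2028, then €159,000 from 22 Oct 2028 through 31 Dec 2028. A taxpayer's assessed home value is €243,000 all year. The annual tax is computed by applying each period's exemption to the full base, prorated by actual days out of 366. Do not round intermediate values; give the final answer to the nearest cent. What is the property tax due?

1 Jan – 21 Oct 2028: 295 days, exemption €202,000 → (€243,000 − €202,000) × 2.6% × 295/366 = €859.2077
22 Oct – 31 Dec 2028: 71 days, exemption €159,000 → (€243,000 − €159,000) × 2.6% × 71/366 = €423.6721
Total = €1,282.8798

€1,282.88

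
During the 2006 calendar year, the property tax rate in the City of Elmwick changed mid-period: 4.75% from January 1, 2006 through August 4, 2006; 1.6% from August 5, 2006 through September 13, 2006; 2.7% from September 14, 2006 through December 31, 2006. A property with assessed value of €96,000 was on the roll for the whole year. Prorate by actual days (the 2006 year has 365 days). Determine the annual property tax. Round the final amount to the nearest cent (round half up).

January 1 – August 4, 2006: 216 days at 4.75% → €96,000 × 4.75% × 216/365 = €2,698.5205
August 5 – September 13, 2006: 40 days at 1.6% → €96,000 × 1.6% × 40/365 = €168.3288
September 14 – December 31, 2006: 109 days at 2.7% → €96,000 × 2.7% × 109/365 = €774.0493
Total = €3,640.8986

€3,640.90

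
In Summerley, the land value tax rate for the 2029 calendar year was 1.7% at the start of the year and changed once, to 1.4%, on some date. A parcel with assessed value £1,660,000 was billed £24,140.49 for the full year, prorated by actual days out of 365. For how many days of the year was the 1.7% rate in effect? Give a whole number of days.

66 days

Let d = days at the first rate; then 365 − d days at the second rate.
£1,660,000 × [1.7%·d + 1.4%·(365−d)] / 365 = £24,140.49
Solving gives d = 66, so the new rate took effect on 8 March 2029.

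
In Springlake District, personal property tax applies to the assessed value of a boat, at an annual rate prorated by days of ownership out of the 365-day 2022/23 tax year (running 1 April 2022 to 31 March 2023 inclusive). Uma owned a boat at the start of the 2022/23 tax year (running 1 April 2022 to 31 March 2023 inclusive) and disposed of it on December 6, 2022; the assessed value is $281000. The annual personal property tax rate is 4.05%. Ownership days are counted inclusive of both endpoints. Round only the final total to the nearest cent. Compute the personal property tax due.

Days held (April 1 – December 6, 2022): 250 out of 365
Tax = $281000 × 4.05% × 250/365 = $7794.8630

$7794.86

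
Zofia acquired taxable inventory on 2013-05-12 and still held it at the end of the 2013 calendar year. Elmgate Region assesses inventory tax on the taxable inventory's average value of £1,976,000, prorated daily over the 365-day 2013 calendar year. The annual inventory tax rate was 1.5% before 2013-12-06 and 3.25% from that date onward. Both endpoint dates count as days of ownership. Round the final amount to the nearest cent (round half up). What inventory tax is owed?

2013-05-12 to 2013-12-05: 208 days at 1.5% → £1,976,000 × 1.5% × 208/365 = £16,890.7397
2013-12-06 to 2013-12-31: 26 days at 3.25% → £1,976,000 × 3.25% × 26/365 = £4,574.5753
Total = £21,465.3151

£21,465.32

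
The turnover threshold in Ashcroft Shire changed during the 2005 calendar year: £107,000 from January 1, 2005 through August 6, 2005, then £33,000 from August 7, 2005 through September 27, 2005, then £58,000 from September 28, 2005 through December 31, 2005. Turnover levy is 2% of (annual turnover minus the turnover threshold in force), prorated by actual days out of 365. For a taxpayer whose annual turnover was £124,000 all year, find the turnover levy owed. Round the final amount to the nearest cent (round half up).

£805.92

January 1 – August 6, 2005: 218 days, exemption £107,000 → (£124,000 − £107,000) × 2% × 218/365 = £203.0685
August 7 – September 27, 2005: 52 days, exemption £33,000 → (£124,000 − £33,000) × 2% × 52/365 = £259.2877
September 28 – December 31, 2005: 95 days, exemption £58,000 → (£124,000 − £58,000) × 2% × 95/365 = £343.5616
Total = £805.9178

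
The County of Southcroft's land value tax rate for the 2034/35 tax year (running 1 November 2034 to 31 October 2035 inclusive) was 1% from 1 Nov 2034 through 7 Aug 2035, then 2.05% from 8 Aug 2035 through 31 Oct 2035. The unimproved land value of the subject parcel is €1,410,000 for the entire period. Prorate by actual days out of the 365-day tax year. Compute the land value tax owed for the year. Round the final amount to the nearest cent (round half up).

€17,547.74

1 Nov 2034 – 7 Aug 2035: 280 days at 1% → €1,410,000 × 1% × 280/365 = €10,816.4384
8 Aug – 31 Oct 2035: 85 days at 2.05% → €1,410,000 × 2.05% × 85/365 = €6,731.3014
Total = €17,547.7397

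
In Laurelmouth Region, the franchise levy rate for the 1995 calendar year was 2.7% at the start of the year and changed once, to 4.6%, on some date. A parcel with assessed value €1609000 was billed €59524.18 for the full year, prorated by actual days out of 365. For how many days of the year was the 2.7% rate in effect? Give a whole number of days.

173 days

Let d = days at the first rate; then 365 − d days at the second rate.
€1609000 × [2.7%·d + 4.6%·(365−d)] / 365 = €59524.18
Solving gives d = 173, so the new rate took effect on 23 Jun 1995.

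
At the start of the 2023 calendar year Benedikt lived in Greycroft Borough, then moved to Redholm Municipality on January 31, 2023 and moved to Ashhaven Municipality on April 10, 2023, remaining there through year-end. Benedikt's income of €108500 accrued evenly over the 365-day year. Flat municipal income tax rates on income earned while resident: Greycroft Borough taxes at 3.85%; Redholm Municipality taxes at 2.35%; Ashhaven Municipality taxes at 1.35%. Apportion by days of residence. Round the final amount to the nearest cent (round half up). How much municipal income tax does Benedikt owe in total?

Greycroft Borough, January 1 – January 30, 2023: 30 days → €108500 × 3.85% × 30/365 = €343.3356
Redholm Municipality, January 31 – April 9, 2023: 69 days → €108500 × 2.35% × 69/365 = €482.0075
Ashhaven Municipality, April 10 – December 31, 2023: 266 days → €108500 × 1.35% × 266/365 = €1067.4616
Total = €1892.8048

€1892.80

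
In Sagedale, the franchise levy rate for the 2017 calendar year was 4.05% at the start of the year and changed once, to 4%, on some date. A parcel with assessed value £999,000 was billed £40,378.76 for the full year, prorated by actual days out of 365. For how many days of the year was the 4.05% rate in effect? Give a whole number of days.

306 days

Let d = days at the first rate; then 365 − d days at the second rate.
£999,000 × [4.05%·d + 4%·(365−d)] / 365 = £40,378.76
Solving gives d = 306, so the new rate took effect on 3 November 2017.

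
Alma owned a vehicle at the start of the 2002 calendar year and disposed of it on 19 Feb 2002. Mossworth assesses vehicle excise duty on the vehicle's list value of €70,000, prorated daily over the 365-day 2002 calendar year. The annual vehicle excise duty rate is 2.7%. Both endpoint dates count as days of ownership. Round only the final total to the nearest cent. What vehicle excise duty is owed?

€258.90

Days held (1 Jan – 19 Feb 2002): 50 out of 365
Tax = €70,000 × 2.7% × 50/365 = €258.9041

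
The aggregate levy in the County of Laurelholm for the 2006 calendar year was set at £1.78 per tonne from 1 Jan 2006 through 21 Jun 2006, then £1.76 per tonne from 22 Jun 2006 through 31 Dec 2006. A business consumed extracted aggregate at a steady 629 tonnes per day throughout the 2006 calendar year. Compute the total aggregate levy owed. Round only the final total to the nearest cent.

£406233.36

1 Jan – 21 Jun 2006: 172 days × 629 tonnes/day = 108,188 tonnes at £1.78/tonne → £192574.64
22 Jun – 31 Dec 2006: 193 days × 629 tonnes/day = 121,397 tonnes at £1.76/tonne → £213658.72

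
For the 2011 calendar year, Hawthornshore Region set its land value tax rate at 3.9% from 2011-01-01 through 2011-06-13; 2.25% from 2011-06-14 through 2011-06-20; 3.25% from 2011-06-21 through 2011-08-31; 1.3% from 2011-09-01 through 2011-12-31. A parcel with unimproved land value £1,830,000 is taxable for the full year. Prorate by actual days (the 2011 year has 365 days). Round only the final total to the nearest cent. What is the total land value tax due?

2011-01-01 to 2011-06-13: 164 days at 3.9% → £1,830,000 × 3.9% × 164/365 = £32,067.6164
2011-06-14 to 2011-06-20: 7 days at 2.25% → £1,830,000 × 2.25% × 7/365 = £789.6575
2011-06-21 to 2011-08-31: 72 days at 3.25% → £1,830,000 × 3.25% × 72/365 = £11,732.0548
2011-09-01 to 2011-12-31: 122 days at 1.3% → £1,830,000 × 1.3% × 122/365 = £7,951.7260
Total = £52,541.0548

£52,541.05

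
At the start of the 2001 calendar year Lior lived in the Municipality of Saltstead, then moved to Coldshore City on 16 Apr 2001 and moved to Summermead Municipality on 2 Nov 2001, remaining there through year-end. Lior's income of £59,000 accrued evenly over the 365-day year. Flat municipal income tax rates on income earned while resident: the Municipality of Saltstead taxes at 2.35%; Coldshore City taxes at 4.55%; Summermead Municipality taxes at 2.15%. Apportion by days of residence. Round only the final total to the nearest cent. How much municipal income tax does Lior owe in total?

£2,078.34

The Municipality of Saltstead, 1 Jan – 15 Apr 2001: 105 days → £59,000 × 2.35% × 105/365 = £398.8562
Coldshore City, 16 Apr – 1 Nov 2001: 200 days → £59,000 × 4.55% × 200/365 = £1,470.9589
Summermead Municipality, 2 Nov – 31 Dec 2001: 60 days → £59,000 × 2.15% × 60/365 = £208.5205
Total = £2,078.3356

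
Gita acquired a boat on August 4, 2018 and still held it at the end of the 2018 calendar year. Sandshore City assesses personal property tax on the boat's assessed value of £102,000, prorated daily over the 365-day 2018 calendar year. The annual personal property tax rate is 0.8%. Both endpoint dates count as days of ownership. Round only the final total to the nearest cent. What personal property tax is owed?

Days held (August 4 – December 31, 2018): 150 out of 365
Tax = £102,000 × 0.8% × 150/365 = £335.3425

£335.34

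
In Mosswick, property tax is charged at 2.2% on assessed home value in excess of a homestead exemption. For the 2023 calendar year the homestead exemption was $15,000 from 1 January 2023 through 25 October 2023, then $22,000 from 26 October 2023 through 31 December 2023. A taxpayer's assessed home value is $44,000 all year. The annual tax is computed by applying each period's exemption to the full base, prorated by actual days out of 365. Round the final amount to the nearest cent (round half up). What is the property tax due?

$609.73

1 January – 25 October 2023: 298 days, exemption $15,000 → ($44,000 − $15,000) × 2.2% × 298/365 = $520.8877
26 October – 31 December 2023: 67 days, exemption $22,000 → ($44,000 − $22,000) × 2.2% × 67/365 = $88.8438
Total = $609.7315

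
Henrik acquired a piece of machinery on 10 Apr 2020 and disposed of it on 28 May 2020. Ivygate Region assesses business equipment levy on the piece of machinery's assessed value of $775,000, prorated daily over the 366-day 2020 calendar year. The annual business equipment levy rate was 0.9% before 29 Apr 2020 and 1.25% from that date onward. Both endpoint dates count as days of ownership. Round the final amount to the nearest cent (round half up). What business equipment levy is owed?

$1,156.15

10 Apr – 28 Apr 2020: 19 days at 0.9% → $775,000 × 0.9% × 19/366 = $362.0902
29 Apr – 28 May 2020: 30 days at 1.25% → $775,000 × 1.25% × 30/366 = $794.0574
Total = $1,156.1475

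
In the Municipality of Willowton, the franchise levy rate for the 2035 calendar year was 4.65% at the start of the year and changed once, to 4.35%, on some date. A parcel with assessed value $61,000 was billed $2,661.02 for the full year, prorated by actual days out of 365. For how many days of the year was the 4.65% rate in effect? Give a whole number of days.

15 days

Let d = days at the first rate; then 365 − d days at the second rate.
$61,000 × [4.65%·d + 4.35%·(365−d)] / 365 = $2,661.02
Solving gives d = 15, so the new rate took effect on 16 Jan 2035.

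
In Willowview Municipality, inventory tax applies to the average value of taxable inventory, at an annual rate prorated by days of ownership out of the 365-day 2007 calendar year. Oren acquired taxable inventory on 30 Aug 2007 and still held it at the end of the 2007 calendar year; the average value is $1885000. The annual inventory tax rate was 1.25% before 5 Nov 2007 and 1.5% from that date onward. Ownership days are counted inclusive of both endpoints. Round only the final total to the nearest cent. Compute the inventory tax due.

$8740.72

30 Aug – 4 Nov 2007: 67 days at 1.25% → $1885000 × 1.25% × 67/365 = $4325.1712
5 Nov – 31 Dec 2007: 57 days at 1.5% → $1885000 × 1.5% × 57/365 = $4415.5479
Total = $8740.7192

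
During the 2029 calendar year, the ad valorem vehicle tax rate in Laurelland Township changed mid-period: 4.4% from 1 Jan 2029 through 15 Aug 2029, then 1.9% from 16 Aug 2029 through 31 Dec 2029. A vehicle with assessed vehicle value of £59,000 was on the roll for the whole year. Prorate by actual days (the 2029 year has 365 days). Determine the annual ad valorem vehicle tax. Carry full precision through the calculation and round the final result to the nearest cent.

1 Jan – 15 Aug 2029: 227 days at 4.4% → £59,000 × 4.4% × 227/365 = £1,614.4986
16 Aug – 31 Dec 2029: 138 days at 1.9% → £59,000 × 1.9% × 138/365 = £423.8301
Total = £2,038.3288

£2,038.33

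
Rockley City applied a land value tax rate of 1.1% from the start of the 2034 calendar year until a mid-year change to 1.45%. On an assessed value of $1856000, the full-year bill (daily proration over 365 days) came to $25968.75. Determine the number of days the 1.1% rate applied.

Let d = days at the first rate; then 365 − d days at the second rate.
$1856000 × [1.1%·d + 1.45%·(365−d)] / 365 = $25968.75
Solving gives d = 53, so the new rate took effect on February 23, 2034.

53 days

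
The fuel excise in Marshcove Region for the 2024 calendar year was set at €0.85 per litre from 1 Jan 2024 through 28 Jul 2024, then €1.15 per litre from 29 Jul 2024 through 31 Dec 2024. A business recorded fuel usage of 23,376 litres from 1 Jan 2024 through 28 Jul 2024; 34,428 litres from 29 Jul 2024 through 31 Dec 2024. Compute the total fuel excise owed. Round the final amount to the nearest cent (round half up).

1 Jan – 28 Jul 2024: 23,376 litres at €0.85/litre → €19,869.60
29 Jul – 31 Dec 2024: 34,428 litres at €1.15/litre → €39,592.20

€59,461.80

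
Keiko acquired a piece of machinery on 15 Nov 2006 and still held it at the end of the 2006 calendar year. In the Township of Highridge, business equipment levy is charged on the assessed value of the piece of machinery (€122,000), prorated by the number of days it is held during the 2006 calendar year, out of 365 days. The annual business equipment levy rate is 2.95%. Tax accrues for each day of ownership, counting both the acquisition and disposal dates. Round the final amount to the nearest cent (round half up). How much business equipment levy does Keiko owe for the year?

Days held (15 Nov – 31 Dec 2006): 47 out of 365
Tax = €122,000 × 2.95% × 47/365 = €463.4329

€463.43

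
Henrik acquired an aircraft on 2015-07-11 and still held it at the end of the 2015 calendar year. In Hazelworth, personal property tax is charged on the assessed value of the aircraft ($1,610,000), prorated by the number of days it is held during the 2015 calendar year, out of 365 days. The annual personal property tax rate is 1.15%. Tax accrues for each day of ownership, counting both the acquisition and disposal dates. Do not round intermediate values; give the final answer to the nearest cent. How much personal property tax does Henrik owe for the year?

$8,826.33

Days held (2015-07-11 to 2015-12-31): 174 out of 365
Tax = $1,610,000 × 1.15% × 174/365 = $8,826.3288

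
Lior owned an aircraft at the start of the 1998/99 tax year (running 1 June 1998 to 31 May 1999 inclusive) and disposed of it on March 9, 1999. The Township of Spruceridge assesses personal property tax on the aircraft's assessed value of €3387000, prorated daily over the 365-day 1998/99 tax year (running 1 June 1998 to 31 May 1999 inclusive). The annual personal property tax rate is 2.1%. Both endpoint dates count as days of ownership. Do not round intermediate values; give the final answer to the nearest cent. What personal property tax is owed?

Days held (June 1, 1998 – March 9, 1999): 282 out of 365
Tax = €3387000 × 2.1% × 282/365 = €54952.9151

€54952.92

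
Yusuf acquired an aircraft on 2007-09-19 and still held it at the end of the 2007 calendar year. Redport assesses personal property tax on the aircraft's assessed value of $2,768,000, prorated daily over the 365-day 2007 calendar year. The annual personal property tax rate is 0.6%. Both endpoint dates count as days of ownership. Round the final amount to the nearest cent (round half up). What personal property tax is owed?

$4,732.14

Days held (2007-09-19 to 2007-12-31): 104 out of 365
Tax = $2,768,000 × 0.6% × 104/365 = $4,732.1425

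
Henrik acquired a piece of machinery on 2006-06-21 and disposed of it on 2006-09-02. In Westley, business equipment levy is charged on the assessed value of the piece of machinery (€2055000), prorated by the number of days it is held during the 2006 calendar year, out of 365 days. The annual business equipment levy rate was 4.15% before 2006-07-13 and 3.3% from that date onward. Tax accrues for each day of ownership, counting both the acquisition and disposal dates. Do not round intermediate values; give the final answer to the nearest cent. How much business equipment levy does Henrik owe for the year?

€14801.63

2006-06-21 to 2006-07-12: 22 days at 4.15% → €2055000 × 4.15% × 22/365 = €5140.3151
2006-07-13 to 2006-09-02: 52 days at 3.3% → €2055000 × 3.3% × 52/365 = €9661.3151
Total = €14801.6301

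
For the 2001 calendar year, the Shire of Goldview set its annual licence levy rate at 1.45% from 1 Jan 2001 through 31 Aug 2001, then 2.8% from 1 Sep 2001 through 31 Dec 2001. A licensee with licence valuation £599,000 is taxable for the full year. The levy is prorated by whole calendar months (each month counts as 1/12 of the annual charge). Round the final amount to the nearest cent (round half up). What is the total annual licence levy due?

1 Jan – 31 Aug 2001: 8 months at 1.45% → £599,000 × 1.45% × 8/12 = £5,790.3333
1 Sep – 31 Dec 2001: 4 months at 2.8% → £599,000 × 2.8% × 4/12 = £5,590.6667
Total = £11,381.0000

£11,381.00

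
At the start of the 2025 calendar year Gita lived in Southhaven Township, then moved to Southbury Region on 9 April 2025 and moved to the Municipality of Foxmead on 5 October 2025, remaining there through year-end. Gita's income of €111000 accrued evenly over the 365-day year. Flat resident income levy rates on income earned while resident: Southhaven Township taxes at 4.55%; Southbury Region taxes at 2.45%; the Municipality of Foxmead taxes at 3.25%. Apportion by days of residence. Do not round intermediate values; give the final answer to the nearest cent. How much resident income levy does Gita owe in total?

€3559.45

Southhaven Township, 1 January – 8 April 2025: 98 days → €111000 × 4.55% × 98/365 = €1356.0247
Southbury Region, 9 April – 4 October 2025: 179 days → €111000 × 2.45% × 179/365 = €1333.6726
The Municipality of Foxmead, 5 October – 31 December 2025: 88 days → €111000 × 3.25% × 88/365 = €869.7534
Total = €3559.4507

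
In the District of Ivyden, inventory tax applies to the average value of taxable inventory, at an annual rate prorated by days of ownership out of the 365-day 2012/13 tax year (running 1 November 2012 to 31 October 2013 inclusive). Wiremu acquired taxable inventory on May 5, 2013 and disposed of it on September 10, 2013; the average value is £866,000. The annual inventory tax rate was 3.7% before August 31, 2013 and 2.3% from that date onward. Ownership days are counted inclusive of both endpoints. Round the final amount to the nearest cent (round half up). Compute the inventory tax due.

May 5 – August 30, 2013: 118 days at 3.7% → £866,000 × 3.7% × 118/365 = £10,358.7836
August 31 – September 10, 2013: 11 days at 2.3% → £866,000 × 2.3% × 11/365 = £600.2685
Total = £10,959.0521

£10,959.05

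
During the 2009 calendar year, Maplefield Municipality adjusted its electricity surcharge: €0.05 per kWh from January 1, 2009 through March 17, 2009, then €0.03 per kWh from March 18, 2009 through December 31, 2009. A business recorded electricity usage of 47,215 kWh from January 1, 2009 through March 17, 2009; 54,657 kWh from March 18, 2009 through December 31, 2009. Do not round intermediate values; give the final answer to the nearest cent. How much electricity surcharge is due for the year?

January 1 – March 17, 2009: 47,215 kWh at €0.05/kWh → €2,360.75
March 18 – December 31, 2009: 54,657 kWh at €0.03/kWh → €1,639.71

€4,000.46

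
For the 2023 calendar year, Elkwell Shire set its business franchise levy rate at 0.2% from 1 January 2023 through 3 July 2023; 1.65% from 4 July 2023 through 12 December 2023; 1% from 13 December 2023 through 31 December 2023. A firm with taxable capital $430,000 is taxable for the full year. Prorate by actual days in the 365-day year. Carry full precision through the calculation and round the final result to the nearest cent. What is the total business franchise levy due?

$3,806.38

1 January – 3 July 2023: 184 days at 0.2% → $430,000 × 0.2% × 184/365 = $433.5342
4 July – 12 December 2023: 162 days at 1.65% → $430,000 × 1.65% × 162/365 = $3,149.0137
13 December – 31 December 2023: 19 days at 1% → $430,000 × 1% × 19/365 = $223.8356
Total = $3,806.3836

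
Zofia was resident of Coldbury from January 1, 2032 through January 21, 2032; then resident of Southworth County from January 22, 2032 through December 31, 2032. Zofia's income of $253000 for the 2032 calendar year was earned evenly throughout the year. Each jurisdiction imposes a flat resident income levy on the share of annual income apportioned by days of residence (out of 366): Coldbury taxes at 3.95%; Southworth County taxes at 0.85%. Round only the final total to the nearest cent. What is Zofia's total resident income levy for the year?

Coldbury, January 1 – January 21, 2032: 21 days → $253000 × 3.95% × 21/366 = $573.3975
Southworth County, January 22 – December 31, 2032: 345 days → $253000 × 0.85% × 345/366 = $2027.1107
Total = $2600.5082

$2600.51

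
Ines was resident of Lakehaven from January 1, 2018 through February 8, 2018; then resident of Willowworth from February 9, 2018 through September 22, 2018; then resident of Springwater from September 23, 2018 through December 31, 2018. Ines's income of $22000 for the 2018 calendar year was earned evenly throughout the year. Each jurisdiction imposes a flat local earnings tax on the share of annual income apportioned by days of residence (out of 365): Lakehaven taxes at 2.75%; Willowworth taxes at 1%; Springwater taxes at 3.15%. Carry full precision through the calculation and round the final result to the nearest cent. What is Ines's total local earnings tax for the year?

Lakehaven, January 1 – February 8, 2018: 39 days → $22000 × 2.75% × 39/365 = $64.6438
Willowworth, February 9 – September 22, 2018: 226 days → $22000 × 1% × 226/365 = $136.2192
Springwater, September 23 – December 31, 2018: 100 days → $22000 × 3.15% × 100/365 = $189.8630
Total = $390.7260

$390.73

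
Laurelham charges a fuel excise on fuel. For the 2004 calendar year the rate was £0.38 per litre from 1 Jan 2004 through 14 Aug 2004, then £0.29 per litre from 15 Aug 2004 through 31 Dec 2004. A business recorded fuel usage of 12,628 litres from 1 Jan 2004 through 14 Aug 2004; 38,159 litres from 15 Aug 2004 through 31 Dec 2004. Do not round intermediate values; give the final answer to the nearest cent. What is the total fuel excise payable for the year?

1 Jan – 14 Aug 2004: 12,628 litres at £0.38/litre → £4,798.64
15 Aug – 31 Dec 2004: 38,159 litres at £0.29/litre → £11,066.11

£15,864.75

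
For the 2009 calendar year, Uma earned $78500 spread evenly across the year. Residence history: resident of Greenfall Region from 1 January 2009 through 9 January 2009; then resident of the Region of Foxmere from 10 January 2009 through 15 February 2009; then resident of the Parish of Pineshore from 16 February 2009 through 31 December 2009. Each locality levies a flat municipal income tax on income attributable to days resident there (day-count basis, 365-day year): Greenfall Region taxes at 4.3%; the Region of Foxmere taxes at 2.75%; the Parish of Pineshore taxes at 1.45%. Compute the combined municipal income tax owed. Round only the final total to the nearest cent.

Greenfall Region, 1 January – 9 January 2009: 9 days → $78500 × 4.3% × 9/365 = $83.2315
The Region of Foxmere, 10 January – 15 February 2009: 37 days → $78500 × 2.75% × 37/365 = $218.8322
The Parish of Pineshore, 16 February – 31 December 2009: 319 days → $78500 × 1.45% × 319/365 = $994.7993
Total = $1296.8630

$1296.86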